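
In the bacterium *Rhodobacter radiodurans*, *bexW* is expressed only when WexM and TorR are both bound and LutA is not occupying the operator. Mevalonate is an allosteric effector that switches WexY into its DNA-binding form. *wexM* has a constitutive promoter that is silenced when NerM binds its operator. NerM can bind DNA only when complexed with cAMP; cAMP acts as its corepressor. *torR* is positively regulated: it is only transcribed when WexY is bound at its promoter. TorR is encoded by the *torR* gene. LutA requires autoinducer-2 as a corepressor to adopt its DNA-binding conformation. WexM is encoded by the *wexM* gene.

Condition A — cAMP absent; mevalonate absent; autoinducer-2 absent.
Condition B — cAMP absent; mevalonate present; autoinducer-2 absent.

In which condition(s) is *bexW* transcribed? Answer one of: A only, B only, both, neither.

Condition A:
cAMP is absent, so NerM is inactive.
With no repressor bound, *wexM* is transcribed.
So WexM is produced and active.
Mevalonate is absent, so WexY is inactive.
Required activator WexY is absent, so *torR* is not transcribed.
So TorR is not produced.
Autoinducer-2 is absent, so LutA is inactive.
Required activator TorR is absent, so *bexW* is not transcribed.
→ *bexW* is OFF in A.
Condition B:
cAMP is absent, so NerM is inactive.
With no repressor bound, *wexM* is transcribed.
So WexM is produced and active.
Mevalonate is present, so WexY is active.
No repressor is bound and WexY is active, so *torR* is transcribed.
So TorR is produced and active.
Autoinducer-2 is absent, so LutA is inactive.
No repressor is bound and WexM and TorR are active, so *bexW* is transcribed.
→ *bexW* is ON in B.

B only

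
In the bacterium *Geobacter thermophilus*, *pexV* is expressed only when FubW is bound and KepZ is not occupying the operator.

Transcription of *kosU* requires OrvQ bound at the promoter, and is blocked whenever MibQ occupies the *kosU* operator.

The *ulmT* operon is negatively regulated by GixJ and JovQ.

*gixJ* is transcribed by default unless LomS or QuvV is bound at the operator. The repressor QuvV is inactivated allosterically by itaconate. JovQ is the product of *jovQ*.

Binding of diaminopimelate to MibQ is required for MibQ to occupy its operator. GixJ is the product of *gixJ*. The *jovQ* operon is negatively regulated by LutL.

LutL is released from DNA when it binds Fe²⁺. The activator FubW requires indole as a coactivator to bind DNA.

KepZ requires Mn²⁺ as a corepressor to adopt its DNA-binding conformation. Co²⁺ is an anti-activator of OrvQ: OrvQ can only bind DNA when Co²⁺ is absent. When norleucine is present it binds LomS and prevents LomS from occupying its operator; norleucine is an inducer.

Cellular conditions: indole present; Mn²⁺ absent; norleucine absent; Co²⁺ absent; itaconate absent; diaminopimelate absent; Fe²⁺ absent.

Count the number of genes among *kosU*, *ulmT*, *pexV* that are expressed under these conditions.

Diaminopimelate is absent, so MibQ is inactive.
Co²⁺ is absent, so OrvQ is active.
No repressor is bound and OrvQ is active, so *kosU* is transcribed.
→ *kosU* is ON.
Norleucine is absent, so LomS is active.
Itaconate is absent, so QuvV is active.
With repressor LomS bound, *gixJ* is not transcribed.
So GixJ is not produced.
Fe²⁺ is absent, so LutL is active.
With repressor LutL bound, *jovQ* is not transcribed.
So JovQ is not produced.
With no repressor bound, *ulmT* is transcribed.
→ *ulmT* is ON.
Mn²⁺ is absent, so KepZ is inactive.
Indole is present, so FubW is active.
No repressor is bound and FubW is active, so *pexV* is transcribed.
→ *pexV* is ON.
3 of the 3 genes are transcribed.

3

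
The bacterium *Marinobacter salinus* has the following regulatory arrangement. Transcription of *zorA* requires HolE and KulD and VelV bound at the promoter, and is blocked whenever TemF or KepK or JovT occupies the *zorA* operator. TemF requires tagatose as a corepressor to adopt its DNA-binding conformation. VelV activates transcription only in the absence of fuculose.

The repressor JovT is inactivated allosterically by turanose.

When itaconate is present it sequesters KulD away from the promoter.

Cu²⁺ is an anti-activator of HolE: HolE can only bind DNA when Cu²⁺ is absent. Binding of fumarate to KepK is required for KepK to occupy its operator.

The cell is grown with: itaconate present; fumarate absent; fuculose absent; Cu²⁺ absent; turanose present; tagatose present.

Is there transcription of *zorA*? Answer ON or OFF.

Tagatose is present, so TemF is active.
Cu²⁺ is absent, so HolE is active.
Fumarate is absent, so KepK is inactive.
Itaconate is present, so KulD is inactive.
Turanose is present, so JovT is inactive.
Fuculose is absent, so VelV is active.
With repressor TemF bound, *zorA* is not transcribed.

OFF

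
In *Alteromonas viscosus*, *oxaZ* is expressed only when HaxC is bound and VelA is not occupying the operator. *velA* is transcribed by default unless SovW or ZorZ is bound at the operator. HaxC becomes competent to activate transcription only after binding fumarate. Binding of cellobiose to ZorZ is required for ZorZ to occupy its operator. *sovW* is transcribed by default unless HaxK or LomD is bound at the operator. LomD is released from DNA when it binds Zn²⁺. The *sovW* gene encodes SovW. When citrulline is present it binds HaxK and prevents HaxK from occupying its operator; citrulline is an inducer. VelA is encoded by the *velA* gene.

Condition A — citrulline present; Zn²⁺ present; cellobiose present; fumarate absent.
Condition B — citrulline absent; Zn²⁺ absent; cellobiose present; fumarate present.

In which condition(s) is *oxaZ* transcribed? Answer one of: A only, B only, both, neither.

B only

Condition A:
Citrulline is present, so HaxK is inactive.
Zn²⁺ is present, so LomD is inactive.
With no repressor bound, *sovW* is transcribed.
So SovW is produced and active.
Cellobiose is present, so ZorZ is active.
With repressor SovW bound, *velA* is not transcribed.
So VelA is not produced.
Fumarate is absent, so HaxC is inactive.
Required activator HaxC is absent, so *oxaZ* is not transcribed.
→ *oxaZ* is OFF in A.
Condition B:
Citrulline is absent, so HaxK is active.
Zn²⁺ is absent, so LomD is active.
With repressor HaxK bound, *sovW* is not transcribed.
So SovW is not produced.
Cellobiose is present, so ZorZ is active.
With repressor ZorZ bound, *velA* is not transcribed.
So VelA is not produced.
Fumarate is present, so HaxC is active.
No repressor is bound and HaxC is active, so *oxaZ* is transcribed.
→ *oxaZ* is ON in B.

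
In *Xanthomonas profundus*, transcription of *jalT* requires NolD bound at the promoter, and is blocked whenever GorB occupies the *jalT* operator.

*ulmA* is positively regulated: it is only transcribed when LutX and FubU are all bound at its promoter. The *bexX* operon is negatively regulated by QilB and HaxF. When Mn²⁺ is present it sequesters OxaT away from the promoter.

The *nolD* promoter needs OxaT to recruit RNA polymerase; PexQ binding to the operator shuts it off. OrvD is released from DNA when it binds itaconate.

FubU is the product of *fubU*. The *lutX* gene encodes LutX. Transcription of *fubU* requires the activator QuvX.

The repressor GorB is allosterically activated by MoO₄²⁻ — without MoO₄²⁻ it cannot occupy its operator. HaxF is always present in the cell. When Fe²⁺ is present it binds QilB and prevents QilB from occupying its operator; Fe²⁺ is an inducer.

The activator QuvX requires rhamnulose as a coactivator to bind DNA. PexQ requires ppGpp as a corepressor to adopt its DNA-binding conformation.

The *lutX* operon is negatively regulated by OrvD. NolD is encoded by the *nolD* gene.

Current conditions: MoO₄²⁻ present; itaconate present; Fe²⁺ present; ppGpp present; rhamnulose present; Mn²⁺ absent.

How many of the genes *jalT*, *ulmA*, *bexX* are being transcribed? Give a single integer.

MoO₄²⁻ is present, so GorB is active.
Mn²⁺ is absent, so OxaT is active.
ppGpp is present, so PexQ is active.
With repressor PexQ bound, *nolD* is not transcribed.
So NolD is not produced.
With repressor GorB bound, *jalT* is not transcribed.
→ *jalT* is OFF.
Itaconate is present, so OrvD is inactive.
With no repressor bound, *lutX* is transcribed.
So LutX is produced and active.
Rhamnulose is present, so QuvX is active.
No repressor is bound and QuvX is active, so *fubU* is transcribed.
So FubU is produced and active.
No repressor is bound and LutX and FubU are active, so *ulmA* is transcribed.
→ *ulmA* is ON.
Fe²⁺ is present, so QilB is inactive.
HaxF is produced constitutively and is active.
With repressor HaxF bound, *bexX* is not transcribed.
→ *bexX* is OFF.
1 of the 3 genes is transcribed.

1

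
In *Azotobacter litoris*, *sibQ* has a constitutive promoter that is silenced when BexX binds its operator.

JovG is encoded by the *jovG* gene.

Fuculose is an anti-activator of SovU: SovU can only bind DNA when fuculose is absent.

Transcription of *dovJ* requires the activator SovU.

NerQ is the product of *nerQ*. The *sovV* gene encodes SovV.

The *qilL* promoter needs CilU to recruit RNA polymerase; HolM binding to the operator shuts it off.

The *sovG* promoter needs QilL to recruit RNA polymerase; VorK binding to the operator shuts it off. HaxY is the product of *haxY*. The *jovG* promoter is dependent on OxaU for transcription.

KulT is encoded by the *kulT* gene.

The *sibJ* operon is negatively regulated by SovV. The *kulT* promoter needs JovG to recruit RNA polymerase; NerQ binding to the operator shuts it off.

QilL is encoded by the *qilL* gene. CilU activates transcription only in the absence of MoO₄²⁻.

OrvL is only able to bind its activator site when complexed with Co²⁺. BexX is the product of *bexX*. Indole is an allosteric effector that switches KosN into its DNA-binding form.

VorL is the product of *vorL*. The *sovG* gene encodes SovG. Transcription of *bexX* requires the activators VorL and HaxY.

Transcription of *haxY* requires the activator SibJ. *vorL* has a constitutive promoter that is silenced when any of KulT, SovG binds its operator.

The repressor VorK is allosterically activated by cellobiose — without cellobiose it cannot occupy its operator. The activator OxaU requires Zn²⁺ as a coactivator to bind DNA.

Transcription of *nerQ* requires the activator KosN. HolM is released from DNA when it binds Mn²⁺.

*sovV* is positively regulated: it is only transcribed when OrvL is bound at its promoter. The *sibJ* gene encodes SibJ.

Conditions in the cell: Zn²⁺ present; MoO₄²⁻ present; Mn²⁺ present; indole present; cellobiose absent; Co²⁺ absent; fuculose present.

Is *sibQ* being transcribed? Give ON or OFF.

OFF

Indole is present, so KosN is active.
No repressor is bound and KosN is active, so *nerQ* is transcribed.
So NerQ is produced and active.
Zn²⁺ is present, so OxaU is active.
No repressor is bound and OxaU is active, so *jovG* is transcribed.
So JovG is produced and active.
With repressor NerQ bound, *kulT* is not transcribed.
So KulT is not produced.
Mn²⁺ is present, so HolM is inactive.
MoO₄²⁻ is present, so CilU is inactive.
Required activator CilU is absent, so *qilL* is not transcribed.
So QilL is not produced.
Cellobiose is absent, so VorK is inactive.
Required activator QilL is absent, so *sovG* is not transcribed.
So SovG is not produced.
With no repressor bound, *vorL* is transcribed.
So VorL is produced and active.
Co²⁺ is absent, so OrvL is inactive.
Required activator OrvL is absent, so *sovV* is not transcribed.
So SovV is not produced.
With no repressor bound, *sibJ* is transcribed.
So SibJ is produced and active.
No repressor is bound and SibJ is active, so *haxY* is transcribed.
So HaxY is produced and active.
No repressor is bound and VorL and HaxY are active, so *bexX* is transcribed.
So BexX is produced and active.
With repressor BexX bound, *sibQ* is not transcribed.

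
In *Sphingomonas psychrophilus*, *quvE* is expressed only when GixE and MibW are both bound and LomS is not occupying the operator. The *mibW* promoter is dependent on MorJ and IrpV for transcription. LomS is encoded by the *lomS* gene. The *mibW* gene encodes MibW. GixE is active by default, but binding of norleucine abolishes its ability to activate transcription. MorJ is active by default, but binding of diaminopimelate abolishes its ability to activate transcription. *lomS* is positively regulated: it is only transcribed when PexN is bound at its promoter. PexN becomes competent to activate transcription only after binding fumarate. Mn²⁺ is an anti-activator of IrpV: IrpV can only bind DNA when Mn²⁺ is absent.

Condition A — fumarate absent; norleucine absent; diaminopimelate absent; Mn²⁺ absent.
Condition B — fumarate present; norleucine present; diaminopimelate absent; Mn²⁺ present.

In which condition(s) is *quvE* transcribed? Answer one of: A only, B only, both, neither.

Condition A:
Fumarate is absent, so PexN is inactive.
Required activator PexN is absent, so *lomS* is not transcribed.
So LomS is not produced.
Norleucine is absent, so GixE is active.
Diaminopimelate is absent, so MorJ is active.
Mn²⁺ is absent, so IrpV is active.
No repressor is bound and MorJ and IrpV are active, so *mibW* is transcribed.
So MibW is produced and active.
No repressor is bound and GixE and MibW are active, so *quvE* is transcribed.
→ *quvE* is ON in A.
Condition B:
Fumarate is present, so PexN is active.
No repressor is bound and PexN is active, so *lomS* is transcribed.
So LomS is produced and active.
Norleucine is present, so GixE is inactive.
Diaminopimelate is absent, so MorJ is active.
Mn²⁺ is present, so IrpV is inactive.
Required activator IrpV is absent, so *mibW* is not transcribed.
So MibW is not produced.
With repressor LomS bound, *quvE* is not transcribed.
→ *quvE* is OFF in B.

A only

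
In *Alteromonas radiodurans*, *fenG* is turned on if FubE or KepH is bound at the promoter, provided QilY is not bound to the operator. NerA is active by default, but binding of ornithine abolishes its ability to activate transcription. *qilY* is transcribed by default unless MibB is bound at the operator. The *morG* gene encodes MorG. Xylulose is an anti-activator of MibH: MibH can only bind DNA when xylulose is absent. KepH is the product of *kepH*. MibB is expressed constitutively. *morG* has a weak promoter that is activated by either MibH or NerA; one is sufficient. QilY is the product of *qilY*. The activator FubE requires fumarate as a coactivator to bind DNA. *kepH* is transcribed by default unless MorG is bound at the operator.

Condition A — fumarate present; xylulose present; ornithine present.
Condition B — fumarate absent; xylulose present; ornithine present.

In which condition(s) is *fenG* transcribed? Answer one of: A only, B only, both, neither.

both

Condition A:
Fumarate is present, so FubE is active.
Xylulose is present, so MibH is inactive.
Ornithine is present, so NerA is inactive.
No activator is available at the *morG* promoter, so *morG* is not transcribed.
So MorG is not produced.
With no repressor bound, *kepH* is transcribed.
So KepH is produced and active.
MibB is produced constitutively and is active.
With repressor MibB bound, *qilY* is not transcribed.
So QilY is not produced.
Activator FubE is present, so *fenG* is transcribed.
→ *fenG* is ON in A.
Condition B:
Fumarate is absent, so FubE is inactive.
Xylulose is present, so MibH is inactive.
Ornithine is present, so NerA is inactive.
No activator is available at the *morG* promoter, so *morG* is not transcribed.
So MorG is not produced.
With no repressor bound, *kepH* is transcribed.
So KepH is produced and active.
MibB is produced constitutively and is active.
With repressor MibB bound, *qilY* is not transcribed.
So QilY is not produced.
Activator KepH is present, so *fenG* is transcribed.
→ *fenG* is ON in B.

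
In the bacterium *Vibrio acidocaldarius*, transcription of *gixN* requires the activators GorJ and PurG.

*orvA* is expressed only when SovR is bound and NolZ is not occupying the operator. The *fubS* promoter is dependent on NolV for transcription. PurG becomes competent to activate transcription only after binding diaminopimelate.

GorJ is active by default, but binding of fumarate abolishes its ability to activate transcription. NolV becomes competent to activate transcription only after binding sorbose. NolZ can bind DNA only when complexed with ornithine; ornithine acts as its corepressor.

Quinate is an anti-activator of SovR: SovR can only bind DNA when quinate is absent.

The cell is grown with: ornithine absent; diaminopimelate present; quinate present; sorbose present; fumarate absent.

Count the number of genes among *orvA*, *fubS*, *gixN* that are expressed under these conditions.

Quinate is present, so SovR is inactive.
Ornithine is absent, so NolZ is inactive.
Required activator SovR is absent, so *orvA* is not transcribed.
→ *orvA* is OFF.
Sorbose is present, so NolV is active.
No repressor is bound and NolV is active, so *fubS* is transcribed.
→ *fubS* is ON.
Fumarate is absent, so GorJ is active.
Diaminopimelate is present, so PurG is active.
No repressor is bound and GorJ and PurG are active, so *gixN* is transcribed.
→ *gixN* is ON.
2 of the 3 genes are transcribed.

2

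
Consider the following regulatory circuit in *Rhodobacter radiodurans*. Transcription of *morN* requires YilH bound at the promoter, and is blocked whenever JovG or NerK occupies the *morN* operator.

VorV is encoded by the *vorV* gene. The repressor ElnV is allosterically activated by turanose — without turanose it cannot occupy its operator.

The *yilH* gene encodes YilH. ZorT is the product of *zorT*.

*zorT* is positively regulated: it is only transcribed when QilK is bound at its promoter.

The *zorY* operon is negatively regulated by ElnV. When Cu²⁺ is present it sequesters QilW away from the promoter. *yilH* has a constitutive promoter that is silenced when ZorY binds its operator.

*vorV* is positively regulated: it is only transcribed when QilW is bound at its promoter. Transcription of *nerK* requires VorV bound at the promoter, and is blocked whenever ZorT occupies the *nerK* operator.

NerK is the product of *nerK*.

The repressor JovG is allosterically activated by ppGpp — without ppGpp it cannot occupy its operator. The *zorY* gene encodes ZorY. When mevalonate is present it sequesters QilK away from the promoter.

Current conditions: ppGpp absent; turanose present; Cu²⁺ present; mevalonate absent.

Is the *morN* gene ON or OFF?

ppGpp is absent, so JovG is inactive.
Mevalonate is absent, so QilK is active.
No repressor is bound and QilK is active, so *zorT* is transcribed.
So ZorT is produced and active.
Cu²⁺ is present, so QilW is inactive.
Required activator QilW is absent, so *vorV* is not transcribed.
So VorV is not produced.
With repressor ZorT bound, *nerK* is not transcribed.
So NerK is not produced.
Turanose is present, so ElnV is active.
With repressor ElnV bound, *zorY* is not transcribed.
So ZorY is not produced.
With no repressor bound, *yilH* is transcribed.
So YilH is produced and active.
No repressor is bound and YilH is active, so *morN* is transcribed.

ON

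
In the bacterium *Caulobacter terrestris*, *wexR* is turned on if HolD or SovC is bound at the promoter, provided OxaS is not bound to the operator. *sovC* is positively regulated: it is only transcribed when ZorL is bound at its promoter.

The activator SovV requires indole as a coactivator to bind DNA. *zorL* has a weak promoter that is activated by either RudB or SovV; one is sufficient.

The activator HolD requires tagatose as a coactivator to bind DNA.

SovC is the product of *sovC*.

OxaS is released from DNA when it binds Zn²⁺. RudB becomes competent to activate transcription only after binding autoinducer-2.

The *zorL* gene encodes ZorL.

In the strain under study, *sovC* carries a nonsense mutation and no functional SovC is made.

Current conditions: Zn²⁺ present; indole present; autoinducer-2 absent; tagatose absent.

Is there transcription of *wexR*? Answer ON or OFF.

Zn²⁺ is present, so OxaS is inactive.
Tagatose is absent, so HolD is inactive.
SovC is non-functional in this strain, so it has no effect.
No activator is available at the *wexR* promoter, so *wexR* is not transcribed.

OFF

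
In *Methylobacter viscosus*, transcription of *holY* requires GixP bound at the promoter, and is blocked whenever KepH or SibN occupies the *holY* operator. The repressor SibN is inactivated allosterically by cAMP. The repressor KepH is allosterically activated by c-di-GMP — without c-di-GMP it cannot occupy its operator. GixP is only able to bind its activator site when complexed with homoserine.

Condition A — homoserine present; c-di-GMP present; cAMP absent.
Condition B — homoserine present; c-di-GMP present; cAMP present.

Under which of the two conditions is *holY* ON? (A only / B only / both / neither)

Condition A:
Homoserine is present, so GixP is active.
c-di-GMP is present, so KepH is active.
cAMP is absent, so SibN is active.
With repressor KepH bound, *holY* is not transcribed.
→ *holY* is OFF in A.
Condition B:
Homoserine is present, so GixP is active.
c-di-GMP is present, so KepH is active.
cAMP is present, so SibN is inactive.
With repressor KepH bound, *holY* is not transcribed.
→ *holY* is OFF in B.

neither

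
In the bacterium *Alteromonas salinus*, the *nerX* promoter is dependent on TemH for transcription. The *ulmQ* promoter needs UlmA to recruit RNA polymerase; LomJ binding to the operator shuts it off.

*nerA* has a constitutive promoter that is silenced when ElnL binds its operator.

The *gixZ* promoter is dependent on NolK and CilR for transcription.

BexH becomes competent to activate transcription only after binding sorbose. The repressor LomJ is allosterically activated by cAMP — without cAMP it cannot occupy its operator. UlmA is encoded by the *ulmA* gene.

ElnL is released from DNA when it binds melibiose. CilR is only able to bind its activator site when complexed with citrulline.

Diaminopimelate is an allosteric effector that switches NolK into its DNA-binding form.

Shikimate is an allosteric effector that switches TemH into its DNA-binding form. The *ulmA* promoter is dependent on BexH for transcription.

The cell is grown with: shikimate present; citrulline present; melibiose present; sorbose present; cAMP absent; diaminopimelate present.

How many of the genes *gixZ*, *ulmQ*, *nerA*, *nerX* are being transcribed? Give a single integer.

Diaminopimelate is present, so NolK is active.
Citrulline is present, so CilR is active.
No repressor is bound and NolK and CilR are active, so *gixZ* is transcribed.
→ *gixZ* is ON.
cAMP is absent, so LomJ is inactive.
Sorbose is present, so BexH is active.
No repressor is bound and BexH is active, so *ulmA* is transcribed.
So UlmA is produced and active.
No repressor is bound and UlmA is active, so *ulmQ* is transcribed.
→ *ulmQ* is ON.
Melibiose is present, so ElnL is inactive.
With no repressor bound, *nerA* is transcribed.
→ *nerA* is ON.
Shikimate is present, so TemH is active.
No repressor is bound and TemH is active, so *nerX* is transcribed.
→ *nerX* is ON.
4 of the 4 genes are transcribed.

4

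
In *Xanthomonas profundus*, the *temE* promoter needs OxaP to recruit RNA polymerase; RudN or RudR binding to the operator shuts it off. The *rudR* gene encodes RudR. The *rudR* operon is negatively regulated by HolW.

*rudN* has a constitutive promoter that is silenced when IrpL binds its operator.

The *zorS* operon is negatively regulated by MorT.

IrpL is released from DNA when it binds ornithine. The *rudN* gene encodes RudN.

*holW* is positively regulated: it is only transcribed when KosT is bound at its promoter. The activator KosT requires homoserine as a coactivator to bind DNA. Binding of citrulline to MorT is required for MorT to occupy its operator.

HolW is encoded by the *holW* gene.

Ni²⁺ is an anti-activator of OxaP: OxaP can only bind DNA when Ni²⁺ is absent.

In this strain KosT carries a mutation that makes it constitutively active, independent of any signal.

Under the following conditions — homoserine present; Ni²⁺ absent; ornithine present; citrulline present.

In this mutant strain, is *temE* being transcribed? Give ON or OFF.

OFF

Ni²⁺ is absent, so OxaP is active.
Ornithine is present, so IrpL is inactive.
With no repressor bound, *rudN* is transcribed.
So RudN is produced and active.
KosT is constitutively active in this strain.
No repressor is bound and KosT is active, so *holW* is transcribed.
So HolW is produced and active.
With repressor HolW bound, *rudR* is not transcribed.
So RudR is not produced.
With repressor RudN bound, *temE* is not transcribed.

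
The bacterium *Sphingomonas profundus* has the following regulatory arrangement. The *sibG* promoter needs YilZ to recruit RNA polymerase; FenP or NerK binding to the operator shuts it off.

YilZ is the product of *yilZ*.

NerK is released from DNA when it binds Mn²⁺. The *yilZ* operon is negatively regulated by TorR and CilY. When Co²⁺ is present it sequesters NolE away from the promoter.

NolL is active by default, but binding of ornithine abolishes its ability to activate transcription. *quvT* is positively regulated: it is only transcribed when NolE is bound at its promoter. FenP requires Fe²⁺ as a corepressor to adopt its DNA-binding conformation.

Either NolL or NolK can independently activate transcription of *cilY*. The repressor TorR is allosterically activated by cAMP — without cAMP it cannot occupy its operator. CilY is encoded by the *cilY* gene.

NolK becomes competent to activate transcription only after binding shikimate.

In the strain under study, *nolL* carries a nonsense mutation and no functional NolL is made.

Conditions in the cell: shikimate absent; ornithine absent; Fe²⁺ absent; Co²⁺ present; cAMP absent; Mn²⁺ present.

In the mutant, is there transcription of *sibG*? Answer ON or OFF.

Fe²⁺ is absent, so FenP is inactive.
cAMP is absent, so TorR is inactive.
NolL is non-functional in this strain, so it has no effect.
Shikimate is absent, so NolK is inactive.
No activator is available at the *cilY* promoter, so *cilY* is not transcribed.
So CilY is not produced.
With no repressor bound, *yilZ* is transcribed.
So YilZ is produced and active.
Mn²⁺ is present, so NerK is inactive.
No repressor is bound and YilZ is active, so *sibG* is transcribed.

ON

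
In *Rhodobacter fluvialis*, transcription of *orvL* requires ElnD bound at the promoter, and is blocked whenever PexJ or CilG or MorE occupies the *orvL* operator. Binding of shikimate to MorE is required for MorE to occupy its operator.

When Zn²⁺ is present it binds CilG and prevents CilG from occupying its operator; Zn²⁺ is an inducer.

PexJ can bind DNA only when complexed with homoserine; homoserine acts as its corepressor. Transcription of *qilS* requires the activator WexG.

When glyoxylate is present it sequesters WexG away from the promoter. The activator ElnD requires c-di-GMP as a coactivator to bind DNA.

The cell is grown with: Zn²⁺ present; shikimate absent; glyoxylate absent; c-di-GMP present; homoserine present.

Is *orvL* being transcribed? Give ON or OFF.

OFF

Homoserine is present, so PexJ is active.
c-di-GMP is present, so ElnD is active.
Zn²⁺ is present, so CilG is inactive.
Shikimate is absent, so MorE is inactive.
With repressor PexJ bound, *orvL* is not transcribed.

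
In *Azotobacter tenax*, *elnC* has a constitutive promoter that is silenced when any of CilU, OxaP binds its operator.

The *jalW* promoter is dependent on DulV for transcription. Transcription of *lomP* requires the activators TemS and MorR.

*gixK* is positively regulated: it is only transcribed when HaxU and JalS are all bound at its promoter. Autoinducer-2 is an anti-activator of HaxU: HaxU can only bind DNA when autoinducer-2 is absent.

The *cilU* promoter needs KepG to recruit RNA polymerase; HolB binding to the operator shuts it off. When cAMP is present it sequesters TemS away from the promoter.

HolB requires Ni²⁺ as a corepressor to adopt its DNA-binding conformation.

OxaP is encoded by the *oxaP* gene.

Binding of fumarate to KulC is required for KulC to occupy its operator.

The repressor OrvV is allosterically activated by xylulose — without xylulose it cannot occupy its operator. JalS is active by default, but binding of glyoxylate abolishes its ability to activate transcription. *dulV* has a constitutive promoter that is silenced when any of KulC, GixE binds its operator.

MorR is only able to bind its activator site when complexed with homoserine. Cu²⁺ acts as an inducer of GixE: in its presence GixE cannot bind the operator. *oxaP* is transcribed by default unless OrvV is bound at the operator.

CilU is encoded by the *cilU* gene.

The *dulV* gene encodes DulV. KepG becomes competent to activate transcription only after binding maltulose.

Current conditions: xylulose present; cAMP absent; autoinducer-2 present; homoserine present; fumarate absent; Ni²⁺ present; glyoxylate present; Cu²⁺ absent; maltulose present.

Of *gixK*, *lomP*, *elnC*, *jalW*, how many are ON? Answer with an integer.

Autoinducer-2 is present, so HaxU is inactive.
Glyoxylate is present, so JalS is inactive.
Required activator HaxU is absent, so *gixK* is not transcribed.
→ *gixK* is OFF.
cAMP is absent, so TemS is active.
Homoserine is present, so MorR is active.
No repressor is bound and TemS and MorR are active, so *lomP* is transcribed.
→ *lomP* is ON.
Maltulose is present, so KepG is active.
Ni²⁺ is present, so HolB is active.
With repressor HolB bound, *cilU* is not transcribed.
So CilU is not produced.
Xylulose is present, so OrvV is active.
With repressor OrvV bound, *oxaP* is not transcribed.
So OxaP is not produced.
With no repressor bound, *elnC* is transcribed.
→ *elnC* is ON.
Fumarate is absent, so KulC is inactive.
Cu²⁺ is absent, so GixE is active.
With repressor GixE bound, *dulV* is not transcribed.
So DulV is not produced.
Required activator DulV is absent, so *jalW* is not transcribed.
→ *jalW* is OFF.
2 of the 4 genes are transcribed.

2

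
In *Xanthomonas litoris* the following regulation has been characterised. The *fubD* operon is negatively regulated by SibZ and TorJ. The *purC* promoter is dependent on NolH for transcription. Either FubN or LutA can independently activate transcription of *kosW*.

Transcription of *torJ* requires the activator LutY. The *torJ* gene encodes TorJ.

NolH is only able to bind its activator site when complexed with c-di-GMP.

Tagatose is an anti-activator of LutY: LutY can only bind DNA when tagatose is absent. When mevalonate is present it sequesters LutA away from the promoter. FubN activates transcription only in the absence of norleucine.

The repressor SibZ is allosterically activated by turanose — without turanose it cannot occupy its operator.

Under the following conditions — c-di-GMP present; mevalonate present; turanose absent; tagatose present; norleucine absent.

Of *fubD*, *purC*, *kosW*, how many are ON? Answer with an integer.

3

Turanose is absent, so SibZ is inactive.
Tagatose is present, so LutY is inactive.
Required activator LutY is absent, so *torJ* is not transcribed.
So TorJ is not produced.
With no repressor bound, *fubD* is transcribed.
→ *fubD* is ON.
c-di-GMP is present, so NolH is active.
No repressor is bound and NolH is active, so *purC* is transcribed.
→ *purC* is ON.
Norleucine is absent, so FubN is active.
Mevalonate is present, so LutA is inactive.
Activator FubN is present, so *kosW* is transcribed.
→ *kosW* is ON.
3 of the 3 genes are transcribed.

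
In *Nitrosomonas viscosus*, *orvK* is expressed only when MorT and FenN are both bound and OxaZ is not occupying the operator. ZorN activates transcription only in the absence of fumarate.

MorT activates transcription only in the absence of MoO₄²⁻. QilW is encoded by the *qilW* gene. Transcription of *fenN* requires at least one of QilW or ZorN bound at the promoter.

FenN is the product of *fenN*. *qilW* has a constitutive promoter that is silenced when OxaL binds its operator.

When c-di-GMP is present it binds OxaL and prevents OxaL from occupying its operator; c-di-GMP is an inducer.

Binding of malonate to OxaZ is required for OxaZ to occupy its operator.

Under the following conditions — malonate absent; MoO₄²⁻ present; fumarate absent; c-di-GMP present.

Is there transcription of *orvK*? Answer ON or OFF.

OFF

MoO₄²⁻ is present, so MorT is inactive.
c-di-GMP is present, so OxaL is inactive.
With no repressor bound, *qilW* is transcribed.
So QilW is produced and active.
Fumarate is absent, so ZorN is active.
Activator QilW is present, so *fenN* is transcribed.
So FenN is produced and active.
Malonate is absent, so OxaZ is inactive.
Required activator MorT is absent, so *orvK* is not transcribed.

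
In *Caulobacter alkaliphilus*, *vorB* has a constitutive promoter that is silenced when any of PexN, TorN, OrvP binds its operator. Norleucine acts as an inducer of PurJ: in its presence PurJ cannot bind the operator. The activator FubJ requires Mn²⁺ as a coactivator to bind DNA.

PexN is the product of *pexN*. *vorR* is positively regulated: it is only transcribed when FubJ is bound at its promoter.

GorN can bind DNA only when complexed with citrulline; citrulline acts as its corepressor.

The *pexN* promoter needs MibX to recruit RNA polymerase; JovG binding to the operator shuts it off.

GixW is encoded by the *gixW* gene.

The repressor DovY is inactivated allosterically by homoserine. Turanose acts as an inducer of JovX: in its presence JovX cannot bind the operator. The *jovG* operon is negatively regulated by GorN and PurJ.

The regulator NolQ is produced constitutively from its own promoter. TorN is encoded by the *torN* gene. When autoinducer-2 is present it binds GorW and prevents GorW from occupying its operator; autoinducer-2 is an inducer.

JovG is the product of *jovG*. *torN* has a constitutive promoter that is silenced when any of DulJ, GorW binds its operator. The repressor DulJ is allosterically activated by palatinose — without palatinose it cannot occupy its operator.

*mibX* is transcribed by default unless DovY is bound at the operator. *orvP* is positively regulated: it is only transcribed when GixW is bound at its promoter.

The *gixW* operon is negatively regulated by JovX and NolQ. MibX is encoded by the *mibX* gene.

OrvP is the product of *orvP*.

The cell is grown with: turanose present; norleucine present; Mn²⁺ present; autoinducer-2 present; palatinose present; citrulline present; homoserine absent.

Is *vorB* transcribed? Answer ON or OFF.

ON

Homoserine is absent, so DovY is active.
With repressor DovY bound, *mibX* is not transcribed.
So MibX is not produced.
Citrulline is present, so GorN is active.
Norleucine is present, so PurJ is inactive.
With repressor GorN bound, *jovG* is not transcribed.
So JovG is not produced.
Required activator MibX is absent, so *pexN* is not transcribed.
So PexN is not produced.
Palatinose is present, so DulJ is active.
Autoinducer-2 is present, so GorW is inactive.
With repressor DulJ bound, *torN* is not transcribed.
So TorN is not produced.
Turanose is present, so JovX is inactive.
NolQ is produced constitutively and is active.
With repressor NolQ bound, *gixW* is not transcribed.
So GixW is not produced.
Required activator GixW is absent, so *orvP* is not transcribed.
So OrvP is not produced.
With no repressor bound, *vorB* is transcribed.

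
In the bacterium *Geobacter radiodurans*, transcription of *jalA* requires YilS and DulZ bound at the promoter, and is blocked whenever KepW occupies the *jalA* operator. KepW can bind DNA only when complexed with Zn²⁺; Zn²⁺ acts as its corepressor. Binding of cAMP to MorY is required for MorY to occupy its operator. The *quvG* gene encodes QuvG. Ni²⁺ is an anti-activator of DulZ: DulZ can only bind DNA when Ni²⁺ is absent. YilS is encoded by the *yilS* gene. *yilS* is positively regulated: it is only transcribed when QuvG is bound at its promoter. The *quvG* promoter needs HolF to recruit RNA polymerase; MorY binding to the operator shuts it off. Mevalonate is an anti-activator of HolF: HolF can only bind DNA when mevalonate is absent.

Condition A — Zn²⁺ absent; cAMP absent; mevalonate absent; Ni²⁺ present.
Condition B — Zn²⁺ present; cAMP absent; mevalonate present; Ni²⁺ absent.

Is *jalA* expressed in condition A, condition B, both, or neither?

neither

Condition A:
Zn²⁺ is absent, so KepW is inactive.
cAMP is absent, so MorY is inactive.
Mevalonate is absent, so HolF is active.
No repressor is bound and HolF is active, so *quvG* is transcribed.
So QuvG is produced and active.
No repressor is bound and QuvG is active, so *yilS* is transcribed.
So YilS is produced and active.
Ni²⁺ is present, so DulZ is inactive.
Required activator DulZ is absent, so *jalA* is not transcribed.
→ *jalA* is OFF in A.
Condition B:
Zn²⁺ is present, so KepW is active.
cAMP is absent, so MorY is inactive.
Mevalonate is present, so HolF is inactive.
Required activator HolF is absent, so *quvG* is not transcribed.
So QuvG is not produced.
Required activator QuvG is absent, so *yilS* is not transcribed.
So YilS is not produced.
Ni²⁺ is absent, so DulZ is active.
With repressor KepW bound, *jalA* is not transcribed.
→ *jalA* is OFF in B.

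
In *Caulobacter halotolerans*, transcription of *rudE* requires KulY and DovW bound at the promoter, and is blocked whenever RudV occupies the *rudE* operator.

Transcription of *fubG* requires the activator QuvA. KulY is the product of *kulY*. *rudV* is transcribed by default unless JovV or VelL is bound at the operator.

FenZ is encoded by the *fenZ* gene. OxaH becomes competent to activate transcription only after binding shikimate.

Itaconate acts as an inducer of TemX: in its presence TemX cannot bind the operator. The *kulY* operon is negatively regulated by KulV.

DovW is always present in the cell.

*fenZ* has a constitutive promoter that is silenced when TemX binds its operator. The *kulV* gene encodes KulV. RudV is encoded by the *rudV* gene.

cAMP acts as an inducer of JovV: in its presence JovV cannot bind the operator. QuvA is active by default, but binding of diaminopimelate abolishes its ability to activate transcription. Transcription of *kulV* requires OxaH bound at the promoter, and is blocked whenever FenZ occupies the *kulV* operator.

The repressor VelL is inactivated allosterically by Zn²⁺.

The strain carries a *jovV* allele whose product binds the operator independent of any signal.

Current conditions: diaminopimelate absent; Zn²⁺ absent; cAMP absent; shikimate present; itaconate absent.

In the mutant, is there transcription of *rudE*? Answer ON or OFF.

OFF

Shikimate is present, so OxaH is active.
Itaconate is absent, so TemX is active.
With repressor TemX bound, *fenZ* is not transcribed.
So FenZ is not produced.
No repressor is bound and OxaH is active, so *kulV* is transcribed.
So KulV is produced and active.
With repressor KulV bound, *kulY* is not transcribed.
So KulY is not produced.
DovW is produced constitutively and is active.
JovV is constitutively active in this strain.
Zn²⁺ is absent, so VelL is active.
With repressor JovV bound, *rudV* is not transcribed.
So RudV is not produced.
Required activator KulY is absent, so *rudE* is not transcribed.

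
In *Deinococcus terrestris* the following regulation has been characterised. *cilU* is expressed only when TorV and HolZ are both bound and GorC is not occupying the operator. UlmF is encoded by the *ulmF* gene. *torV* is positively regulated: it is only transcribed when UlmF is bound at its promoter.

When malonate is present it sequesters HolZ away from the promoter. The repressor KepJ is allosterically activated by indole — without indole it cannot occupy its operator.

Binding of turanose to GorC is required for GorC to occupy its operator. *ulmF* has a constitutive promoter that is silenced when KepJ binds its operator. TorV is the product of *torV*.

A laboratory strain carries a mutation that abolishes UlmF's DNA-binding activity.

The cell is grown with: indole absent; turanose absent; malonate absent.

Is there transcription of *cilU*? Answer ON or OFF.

Turanose is absent, so GorC is inactive.
UlmF is non-functional in this strain, so it has no effect.
Required activator UlmF is absent, so *torV* is not transcribed.
So TorV is not produced.
Malonate is absent, so HolZ is active.
Required activator TorV is absent, so *cilU* is not transcribed.

OFF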